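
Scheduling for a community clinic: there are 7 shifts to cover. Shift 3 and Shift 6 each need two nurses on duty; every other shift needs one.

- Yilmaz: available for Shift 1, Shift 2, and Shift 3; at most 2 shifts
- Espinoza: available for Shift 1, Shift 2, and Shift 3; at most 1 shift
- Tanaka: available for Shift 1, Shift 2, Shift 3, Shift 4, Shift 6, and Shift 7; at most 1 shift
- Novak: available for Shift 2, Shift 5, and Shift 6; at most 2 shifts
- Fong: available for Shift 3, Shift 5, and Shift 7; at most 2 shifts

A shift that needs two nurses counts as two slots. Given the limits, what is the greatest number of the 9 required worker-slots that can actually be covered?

Total capacity across all nurses is 2+1+1+2+2 = 8, and 9 slots are needed, so at most 8 can be filled.
An assignment achieving 8: Shift 1→Yilmaz, Shift 2→Yilmaz, Shift 3→Espinoza+Fong, Shift 4→Tanaka, Shift 5→Novak, Shift 6→Novak, Shift 7→Fong.
Loads: Yilmaz 2/2, Espinoza 1/1, Tanaka 1/1, Novak 2/2, Fong 2/2.

8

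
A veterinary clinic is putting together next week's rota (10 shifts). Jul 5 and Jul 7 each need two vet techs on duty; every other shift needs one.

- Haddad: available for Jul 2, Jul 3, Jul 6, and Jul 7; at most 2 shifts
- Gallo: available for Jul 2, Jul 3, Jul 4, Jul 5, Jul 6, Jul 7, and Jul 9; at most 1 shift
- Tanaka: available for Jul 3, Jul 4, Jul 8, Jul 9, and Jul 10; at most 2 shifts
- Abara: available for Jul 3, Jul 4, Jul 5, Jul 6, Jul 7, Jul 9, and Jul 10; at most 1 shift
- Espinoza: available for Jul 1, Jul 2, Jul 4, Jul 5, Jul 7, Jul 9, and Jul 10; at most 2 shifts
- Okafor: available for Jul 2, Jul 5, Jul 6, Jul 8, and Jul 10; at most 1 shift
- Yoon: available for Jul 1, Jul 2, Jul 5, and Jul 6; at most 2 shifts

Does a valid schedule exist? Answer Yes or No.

No

Total capacity is 2+1+2+1+2+1+2 = 11 but 12 worker-slots are needed — infeasible.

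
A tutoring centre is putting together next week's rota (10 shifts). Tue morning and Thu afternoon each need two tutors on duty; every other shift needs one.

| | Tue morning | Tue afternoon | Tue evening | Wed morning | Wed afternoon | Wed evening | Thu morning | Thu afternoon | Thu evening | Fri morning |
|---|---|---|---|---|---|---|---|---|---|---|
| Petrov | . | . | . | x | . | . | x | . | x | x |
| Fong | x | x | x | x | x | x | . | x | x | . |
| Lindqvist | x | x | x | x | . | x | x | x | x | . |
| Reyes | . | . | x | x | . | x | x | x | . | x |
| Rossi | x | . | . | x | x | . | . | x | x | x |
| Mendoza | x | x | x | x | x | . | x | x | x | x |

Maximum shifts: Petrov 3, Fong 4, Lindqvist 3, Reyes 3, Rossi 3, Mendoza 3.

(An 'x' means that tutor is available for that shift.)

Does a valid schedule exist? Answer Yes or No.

Yes

One valid schedule: Tue morning→Lindqvist+Rossi, Tue afternoon→Fong, Tue evening→Fong, Wed morning→Lindqvist, Wed afternoon→Fong, Wed evening→Fong, Thu morning→Petrov, Thu afternoon→Lindqvist+Reyes, Thu evening→Petrov, Fri morning→Petrov.
Loads: Petrov 3/3, Fong 4/4, Lindqvist 3/3, Reyes 1/3, Rossi 1/3, Mendoza 0/3 — all within limits.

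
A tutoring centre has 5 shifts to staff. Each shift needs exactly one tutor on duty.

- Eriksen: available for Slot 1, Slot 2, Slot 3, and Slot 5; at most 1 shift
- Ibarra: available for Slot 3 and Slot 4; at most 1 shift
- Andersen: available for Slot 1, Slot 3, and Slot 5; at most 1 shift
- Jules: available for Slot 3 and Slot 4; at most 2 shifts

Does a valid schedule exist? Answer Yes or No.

No

Total capacity is 5 and 5 slots are needed, so capacity alone doesn't rule it out.
Shifts {Slot 1, Slot 2, Slot 5} need 3 worker-slots in total, but the tutors available for any of those shifts (Eriksen and Andersen) can supply at most 2 among them. So no valid schedule exists.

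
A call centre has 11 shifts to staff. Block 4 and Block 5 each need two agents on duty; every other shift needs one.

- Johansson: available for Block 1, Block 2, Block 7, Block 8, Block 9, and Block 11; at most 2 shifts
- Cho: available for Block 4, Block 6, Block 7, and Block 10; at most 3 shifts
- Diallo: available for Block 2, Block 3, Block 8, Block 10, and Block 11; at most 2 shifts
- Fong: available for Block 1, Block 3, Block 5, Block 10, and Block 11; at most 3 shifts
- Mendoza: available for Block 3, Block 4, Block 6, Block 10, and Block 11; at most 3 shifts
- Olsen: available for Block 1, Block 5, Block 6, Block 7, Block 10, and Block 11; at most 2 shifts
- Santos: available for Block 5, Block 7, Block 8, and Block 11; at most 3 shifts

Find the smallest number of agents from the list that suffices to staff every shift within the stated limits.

13 slots to fill and no one can take more than 3, so at least ⌈13/3⌉ = 5 agents are needed.
Johansson, Cho, Fong, Mendoza, and Santos alone can cover everything: Block 1→Fong, Block 2→Johansson, Block 3→Fong, Block 4→Cho+Mendoza, Block 5→Fong+Santos, Block 6→Cho, Block 7→Cho, Block 8→Santos, Block 9→Johansson, Block 10→Mendoza, Block 11→Mendoza.

5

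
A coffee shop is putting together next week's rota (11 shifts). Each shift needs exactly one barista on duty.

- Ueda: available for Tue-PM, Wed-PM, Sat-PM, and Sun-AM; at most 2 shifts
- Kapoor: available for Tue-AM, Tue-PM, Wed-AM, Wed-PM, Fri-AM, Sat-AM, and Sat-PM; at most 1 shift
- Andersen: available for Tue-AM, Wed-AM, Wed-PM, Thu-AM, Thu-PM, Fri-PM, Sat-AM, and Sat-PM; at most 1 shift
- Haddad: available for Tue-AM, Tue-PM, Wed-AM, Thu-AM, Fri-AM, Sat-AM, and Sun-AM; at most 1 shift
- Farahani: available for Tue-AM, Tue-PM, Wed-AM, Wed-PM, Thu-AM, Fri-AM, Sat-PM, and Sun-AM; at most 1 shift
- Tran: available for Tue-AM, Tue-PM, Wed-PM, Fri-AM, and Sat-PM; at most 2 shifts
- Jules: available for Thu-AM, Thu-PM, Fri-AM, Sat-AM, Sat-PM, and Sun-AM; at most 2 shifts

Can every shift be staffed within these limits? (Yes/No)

No

Total capacity is 2+1+1+1+1+2+2 = 10 but 11 worker-slots are needed — infeasible.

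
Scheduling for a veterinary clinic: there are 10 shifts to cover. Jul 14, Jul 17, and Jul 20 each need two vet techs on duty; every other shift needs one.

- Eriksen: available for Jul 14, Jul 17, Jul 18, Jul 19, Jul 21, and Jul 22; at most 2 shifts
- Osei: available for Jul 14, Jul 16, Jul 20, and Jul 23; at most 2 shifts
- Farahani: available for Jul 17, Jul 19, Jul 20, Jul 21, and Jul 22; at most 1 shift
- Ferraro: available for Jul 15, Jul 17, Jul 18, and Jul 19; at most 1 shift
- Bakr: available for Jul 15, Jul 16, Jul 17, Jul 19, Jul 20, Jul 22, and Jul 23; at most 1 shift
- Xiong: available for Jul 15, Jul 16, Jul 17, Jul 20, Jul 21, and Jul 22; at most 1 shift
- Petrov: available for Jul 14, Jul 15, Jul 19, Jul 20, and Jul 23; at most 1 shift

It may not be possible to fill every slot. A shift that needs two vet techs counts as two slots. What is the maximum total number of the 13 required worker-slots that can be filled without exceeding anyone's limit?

9

Total capacity across all vet techs is 2+2+1+1+1+1+1 = 9, and 13 slots are needed, so at most 9 can be filled.
An assignment achieving 9: Jul 14→Eriksen+Osei, Jul 15→Ferraro, Jul 16→Osei, Jul 18→Eriksen, Jul 19→Petrov, Jul 21→Farahani, Jul 22→Xiong, Jul 23→Bakr.
Loads: Eriksen 2/2, Osei 2/2, Farahani 1/1, Ferraro 1/1, Bakr 1/1, Xiong 1/1, Petrov 1/1.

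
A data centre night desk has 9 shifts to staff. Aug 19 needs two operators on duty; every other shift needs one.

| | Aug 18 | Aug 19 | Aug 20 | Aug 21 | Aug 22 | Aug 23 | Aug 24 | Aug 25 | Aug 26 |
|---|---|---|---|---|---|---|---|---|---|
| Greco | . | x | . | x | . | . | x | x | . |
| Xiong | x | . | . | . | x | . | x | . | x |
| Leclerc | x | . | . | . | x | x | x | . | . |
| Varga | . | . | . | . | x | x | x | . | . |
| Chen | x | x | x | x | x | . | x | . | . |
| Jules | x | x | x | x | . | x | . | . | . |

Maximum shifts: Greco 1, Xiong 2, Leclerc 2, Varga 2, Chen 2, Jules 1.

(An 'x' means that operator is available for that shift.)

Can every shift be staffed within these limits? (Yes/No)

No

Total capacity is 10 and 10 slots are needed, so capacity alone doesn't rule it out.
Shifts {Aug 19, Aug 20, Aug 21, Aug 25} need 5 worker-slots in total, but the operators available for any of those shifts (Greco, Chen, and Jules) can supply at most 4 among them. So no valid schedule exists.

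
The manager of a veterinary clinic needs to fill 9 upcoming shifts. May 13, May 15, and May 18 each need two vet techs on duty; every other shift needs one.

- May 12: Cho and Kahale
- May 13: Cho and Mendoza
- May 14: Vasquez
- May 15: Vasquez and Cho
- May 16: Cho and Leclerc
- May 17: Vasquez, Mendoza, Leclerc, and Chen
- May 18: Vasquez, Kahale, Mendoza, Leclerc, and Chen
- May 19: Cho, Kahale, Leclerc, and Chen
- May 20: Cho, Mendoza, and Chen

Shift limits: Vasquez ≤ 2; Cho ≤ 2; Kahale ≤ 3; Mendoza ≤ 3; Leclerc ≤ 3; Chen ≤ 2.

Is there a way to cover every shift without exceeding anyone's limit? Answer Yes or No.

May 13 can only be covered by Cho and Mendoza, so that assignment is forced.
May 14 can only be covered by Vasquez, so that assignment is forced.
May 15 can only be covered by Vasquez and Cho, so that assignment is forced.
One valid schedule: May 12→Kahale, May 13→Cho+Mendoza, May 14→Vasquez, May 15→Vasquez+Cho, May 16→Leclerc, May 17→Mendoza, May 18→Kahale+Leclerc, May 19→Kahale, May 20→Mendoza.
Loads: Vasquez 2/2, Cho 2/2, Kahale 3/3, Mendoza 3/3, Leclerc 2/3, Chen 0/2 — all within limits.

Yes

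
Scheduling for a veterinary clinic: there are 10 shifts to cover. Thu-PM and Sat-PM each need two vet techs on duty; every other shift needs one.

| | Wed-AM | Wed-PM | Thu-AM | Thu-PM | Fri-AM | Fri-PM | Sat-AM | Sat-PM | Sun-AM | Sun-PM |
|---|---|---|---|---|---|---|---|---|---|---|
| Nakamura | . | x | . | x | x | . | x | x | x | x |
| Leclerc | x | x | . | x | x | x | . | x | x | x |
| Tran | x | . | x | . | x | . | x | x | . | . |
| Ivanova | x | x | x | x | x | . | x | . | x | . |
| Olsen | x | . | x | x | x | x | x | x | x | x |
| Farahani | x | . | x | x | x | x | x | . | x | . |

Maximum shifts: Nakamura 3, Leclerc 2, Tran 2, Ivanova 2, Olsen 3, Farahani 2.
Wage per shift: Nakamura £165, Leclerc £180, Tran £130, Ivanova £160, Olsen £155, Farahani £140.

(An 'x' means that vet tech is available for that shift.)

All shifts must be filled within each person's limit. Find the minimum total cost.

Picking the cheapest available vet tech for each shift independently would cost £1695, but that ignores the shift limits.
An optimal schedule: Wed-AM→Tran, Wed-PM→Ivanova, Thu-AM→Tran, Thu-PM→Ivanova+Nakamura, Fri-AM→Nakamura, Fri-PM→Farahani, Sat-AM→Farahani, Sat-PM→Olsen+Nakamura, Sun-AM→Olsen, Sun-PM→Olsen.
Total: 130 + 160 + 130 + 160 + 165 + 165 + 140 + 140 + 155 + 165 + 155 + 155 = £1820.

£1820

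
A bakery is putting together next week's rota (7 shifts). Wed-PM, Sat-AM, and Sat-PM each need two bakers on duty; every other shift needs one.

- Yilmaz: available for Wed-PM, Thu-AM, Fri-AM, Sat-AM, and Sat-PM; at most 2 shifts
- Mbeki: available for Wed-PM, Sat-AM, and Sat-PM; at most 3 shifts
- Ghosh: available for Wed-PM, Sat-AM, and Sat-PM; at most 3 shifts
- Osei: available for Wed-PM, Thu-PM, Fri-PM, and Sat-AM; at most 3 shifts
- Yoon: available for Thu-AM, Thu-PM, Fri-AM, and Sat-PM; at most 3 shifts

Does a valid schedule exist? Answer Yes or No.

Fri-PM can only be covered by Osei, so that assignment is forced.
One valid schedule: Wed-PM→Mbeki+Ghosh, Thu-AM→Yilmaz, Thu-PM→Osei, Fri-AM→Yilmaz, Fri-PM→Osei, Sat-AM→Mbeki+Ghosh, Sat-PM→Mbeki+Ghosh.
Loads: Yilmaz 2/2, Mbeki 3/3, Ghosh 3/3, Osei 2/3, Yoon 0/3 — all within limits.

Yes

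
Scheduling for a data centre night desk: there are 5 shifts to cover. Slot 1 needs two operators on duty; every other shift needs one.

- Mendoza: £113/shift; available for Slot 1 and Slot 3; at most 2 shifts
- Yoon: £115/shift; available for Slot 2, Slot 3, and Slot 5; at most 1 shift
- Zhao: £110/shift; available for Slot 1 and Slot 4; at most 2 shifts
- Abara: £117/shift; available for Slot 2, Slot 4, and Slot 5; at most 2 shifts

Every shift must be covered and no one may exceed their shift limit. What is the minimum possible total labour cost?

£678

Slot 1 can only be covered by Mendoza and Zhao, so that assignment is forced.
Picking the cheapest available operator for each shift independently would cost £676, but that ignores the shift limits.
An optimal schedule: Slot 1→Mendoza+Zhao, Slot 2→Yoon, Slot 3→Mendoza, Slot 4→Zhao, Slot 5→Abara.
Total: 113 + 110 + 115 + 113 + 110 + 117 = £678.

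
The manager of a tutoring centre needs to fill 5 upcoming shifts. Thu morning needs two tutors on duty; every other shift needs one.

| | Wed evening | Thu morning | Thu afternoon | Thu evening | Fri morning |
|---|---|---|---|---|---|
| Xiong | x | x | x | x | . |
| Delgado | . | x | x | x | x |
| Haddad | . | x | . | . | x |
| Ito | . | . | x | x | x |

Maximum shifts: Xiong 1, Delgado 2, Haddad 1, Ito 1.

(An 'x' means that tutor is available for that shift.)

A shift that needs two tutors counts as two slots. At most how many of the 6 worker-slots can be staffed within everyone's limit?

5

Total capacity across all tutors is 1+2+1+1 = 5, and 6 slots are needed, so at most 5 can be filled.
An assignment achieving 5: Wed evening→Xiong, Thu morning→Delgado+Haddad, Thu afternoon→Delgado, Thu evening→Ito.
Loads: Xiong 1/1, Delgado 2/2, Haddad 1/1, Ito 1/1.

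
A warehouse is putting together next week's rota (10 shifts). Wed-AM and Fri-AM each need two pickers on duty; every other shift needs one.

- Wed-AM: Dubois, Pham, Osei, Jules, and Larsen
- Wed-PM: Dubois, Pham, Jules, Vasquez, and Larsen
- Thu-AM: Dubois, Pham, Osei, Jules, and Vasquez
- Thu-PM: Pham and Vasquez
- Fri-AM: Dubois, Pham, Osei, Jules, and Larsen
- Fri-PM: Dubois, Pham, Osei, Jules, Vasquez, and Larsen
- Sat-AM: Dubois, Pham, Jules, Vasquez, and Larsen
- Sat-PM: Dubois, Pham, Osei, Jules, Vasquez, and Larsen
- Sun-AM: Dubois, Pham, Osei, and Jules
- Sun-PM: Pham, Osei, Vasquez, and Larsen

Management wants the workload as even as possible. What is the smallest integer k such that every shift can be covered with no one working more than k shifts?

With 6 pickers and 12 worker-slots to fill, someone must work at least ⌈12/6⌉ = 2 shifts, so k ≥ 2.
k = 2 works: Wed-AM→Osei+Larsen, Wed-PM→Dubois, Thu-AM→Osei, Thu-PM→Pham, Fri-AM→Jules+Larsen, Fri-PM→Vasquez, Sat-AM→Jules, Sat-PM→Vasquez, Sun-AM→Dubois, Sun-PM→Pham.
Loads: Dubois 2, Pham 2, Osei 2, Jules 2, Vasquez 2, Larsen 2 — all ≤ 2.

2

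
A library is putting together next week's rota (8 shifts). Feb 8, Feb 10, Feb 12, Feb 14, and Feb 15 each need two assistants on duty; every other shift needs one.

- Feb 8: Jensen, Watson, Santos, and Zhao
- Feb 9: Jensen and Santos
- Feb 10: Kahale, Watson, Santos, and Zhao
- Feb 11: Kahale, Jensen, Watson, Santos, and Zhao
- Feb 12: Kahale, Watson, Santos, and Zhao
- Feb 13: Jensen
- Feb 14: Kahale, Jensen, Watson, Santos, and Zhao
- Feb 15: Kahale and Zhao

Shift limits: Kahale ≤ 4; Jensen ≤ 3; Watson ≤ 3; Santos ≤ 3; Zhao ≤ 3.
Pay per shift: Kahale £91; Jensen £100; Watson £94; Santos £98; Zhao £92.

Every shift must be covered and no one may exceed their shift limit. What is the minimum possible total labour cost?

£1218

Feb 13 can only be covered by Jensen, so that assignment is forced.
Feb 15 can only be covered by Kahale and Zhao, so that assignment is forced.
Picking the cheapest available assistant for each shift independently would cost £1207, but that ignores the shift limits.
An optimal schedule: Feb 8→Zhao+Watson, Feb 9→Santos, Feb 10→Kahale+Zhao, Feb 11→Kahale, Feb 12→Kahale+Watson, Feb 13→Jensen, Feb 14→Watson+Santos, Feb 15→Kahale+Zhao.
Total: 92 + 94 + 98 + 91 + 92 + 91 + 91 + 94 + 100 + 94 + 98 + 91 + 92 = £1218.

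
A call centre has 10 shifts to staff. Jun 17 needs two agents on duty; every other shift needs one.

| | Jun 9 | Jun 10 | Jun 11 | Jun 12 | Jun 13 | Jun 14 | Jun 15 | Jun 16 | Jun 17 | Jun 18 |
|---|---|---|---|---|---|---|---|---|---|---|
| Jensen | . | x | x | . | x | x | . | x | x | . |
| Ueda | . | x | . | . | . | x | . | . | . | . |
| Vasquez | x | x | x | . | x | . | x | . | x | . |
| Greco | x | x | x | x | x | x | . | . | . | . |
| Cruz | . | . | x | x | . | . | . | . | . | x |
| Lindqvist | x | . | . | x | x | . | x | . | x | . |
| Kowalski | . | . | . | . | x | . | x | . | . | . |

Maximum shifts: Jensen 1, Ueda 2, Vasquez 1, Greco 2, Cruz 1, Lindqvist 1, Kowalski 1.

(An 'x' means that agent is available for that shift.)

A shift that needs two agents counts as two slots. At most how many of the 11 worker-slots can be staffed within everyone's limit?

Total capacity across all agents is 1+2+1+2+1+1+1 = 9, and 11 slots are needed, so at most 9 can be filled.
An assignment achieving 9: Jun 9→Vasquez, Jun 10→Ueda, Jun 11→Greco, Jun 12→Greco, Jun 13→Kowalski, Jun 14→Ueda, Jun 15→Lindqvist, Jun 16→Jensen, Jun 18→Cruz.
Loads: Jensen 1/1, Ueda 2/2, Vasquez 1/1, Greco 2/2, Cruz 1/1, Lindqvist 1/1, Kowalski 1/1.

9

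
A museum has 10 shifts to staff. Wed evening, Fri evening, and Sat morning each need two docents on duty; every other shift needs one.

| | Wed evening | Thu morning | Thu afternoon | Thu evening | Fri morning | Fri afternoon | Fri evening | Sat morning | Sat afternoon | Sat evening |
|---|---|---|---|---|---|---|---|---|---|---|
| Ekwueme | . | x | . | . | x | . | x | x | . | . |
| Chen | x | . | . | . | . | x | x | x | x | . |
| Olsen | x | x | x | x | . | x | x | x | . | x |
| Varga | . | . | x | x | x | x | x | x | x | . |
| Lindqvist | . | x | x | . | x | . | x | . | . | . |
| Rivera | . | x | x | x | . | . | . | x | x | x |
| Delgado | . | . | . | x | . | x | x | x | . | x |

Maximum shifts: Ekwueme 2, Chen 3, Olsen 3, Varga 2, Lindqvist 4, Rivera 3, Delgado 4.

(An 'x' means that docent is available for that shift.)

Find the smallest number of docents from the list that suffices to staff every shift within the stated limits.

13 slots to fill and no one can take more than 4, so at least ⌈13/4⌉ = 4 docents are needed.
Chen, Olsen, Lindqvist, and Rivera alone can cover everything: Wed evening→Chen+Olsen, Thu morning→Lindqvist, Thu afternoon→Lindqvist, Thu evening→Olsen, Fri morning→Lindqvist, Fri afternoon→Chen, Fri evening→Chen+Lindqvist, Sat morning→Olsen+Rivera, Sat afternoon→Rivera, Sat evening→Rivera.

4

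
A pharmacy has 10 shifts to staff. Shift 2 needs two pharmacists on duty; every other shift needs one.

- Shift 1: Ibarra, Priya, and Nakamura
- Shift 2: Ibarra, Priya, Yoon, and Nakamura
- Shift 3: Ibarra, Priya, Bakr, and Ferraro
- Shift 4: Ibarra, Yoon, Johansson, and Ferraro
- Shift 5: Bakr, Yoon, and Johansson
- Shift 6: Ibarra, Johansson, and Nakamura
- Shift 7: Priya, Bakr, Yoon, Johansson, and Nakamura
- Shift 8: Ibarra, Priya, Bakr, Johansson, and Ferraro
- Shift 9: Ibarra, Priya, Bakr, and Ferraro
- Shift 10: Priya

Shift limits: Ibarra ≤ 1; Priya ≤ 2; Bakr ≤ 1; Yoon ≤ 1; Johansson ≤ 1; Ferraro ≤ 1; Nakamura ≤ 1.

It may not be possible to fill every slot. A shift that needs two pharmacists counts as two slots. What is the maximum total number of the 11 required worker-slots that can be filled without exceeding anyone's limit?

Total capacity across all pharmacists is 1+2+1+1+1+1+1 = 8, and 11 slots are needed, so at most 8 can be filled.
An assignment achieving 8: Shift 1→Ibarra, Shift 2→Priya+Yoon, Shift 3→Ferraro, Shift 5→Bakr, Shift 6→Johansson, Shift 7→Nakamura, Shift 10→Priya.
Loads: Ibarra 1/1, Priya 2/2, Bakr 1/1, Yoon 1/1, Johansson 1/1, Ferraro 1/1, Nakamura 1/1.

8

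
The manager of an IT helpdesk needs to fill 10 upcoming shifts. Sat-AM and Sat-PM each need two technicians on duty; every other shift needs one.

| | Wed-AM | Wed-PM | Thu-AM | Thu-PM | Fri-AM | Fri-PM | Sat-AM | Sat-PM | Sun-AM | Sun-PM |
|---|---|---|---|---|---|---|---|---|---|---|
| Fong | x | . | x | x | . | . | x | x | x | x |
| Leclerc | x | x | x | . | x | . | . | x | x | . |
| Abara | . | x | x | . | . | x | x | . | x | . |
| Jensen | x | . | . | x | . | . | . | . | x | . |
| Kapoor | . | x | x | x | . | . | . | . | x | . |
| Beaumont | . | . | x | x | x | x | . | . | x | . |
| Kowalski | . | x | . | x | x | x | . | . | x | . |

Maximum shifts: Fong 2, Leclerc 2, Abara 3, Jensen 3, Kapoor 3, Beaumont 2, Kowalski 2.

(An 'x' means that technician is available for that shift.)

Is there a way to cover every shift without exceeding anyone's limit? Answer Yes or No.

No

Total capacity is 17 and 12 slots are needed, so capacity alone doesn't rule it out.
Shifts {Sat-AM, Sat-PM, Sun-PM} need 5 worker-slots in total, but the technicians available for any of those shifts (Fong, Leclerc, and Abara) can supply at most 4 among them. So no valid schedule exists.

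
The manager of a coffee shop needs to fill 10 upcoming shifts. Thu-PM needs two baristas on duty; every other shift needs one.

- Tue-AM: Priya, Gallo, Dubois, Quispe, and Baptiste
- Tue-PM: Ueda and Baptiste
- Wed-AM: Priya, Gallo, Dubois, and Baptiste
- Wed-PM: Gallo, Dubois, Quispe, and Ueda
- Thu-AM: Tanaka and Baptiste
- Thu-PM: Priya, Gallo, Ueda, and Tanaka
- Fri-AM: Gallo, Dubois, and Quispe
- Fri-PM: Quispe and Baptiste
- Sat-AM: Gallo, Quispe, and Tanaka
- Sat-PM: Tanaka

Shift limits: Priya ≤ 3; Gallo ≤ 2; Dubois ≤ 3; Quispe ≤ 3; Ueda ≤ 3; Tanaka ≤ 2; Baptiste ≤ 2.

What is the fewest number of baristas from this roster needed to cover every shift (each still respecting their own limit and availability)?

11 slots to fill and no one can take more than 3, so at least ⌈11/3⌉ = 4 baristas are needed.
Priya, Quispe, Ueda, and Tanaka alone can cover everything: Tue-AM→Priya, Tue-PM→Ueda, Wed-AM→Priya, Wed-PM→Ueda, Thu-AM→Tanaka, Thu-PM→Priya+Ueda, Fri-AM→Quispe, Fri-PM→Quispe, Sat-AM→Quispe, Sat-PM→Tanaka.

4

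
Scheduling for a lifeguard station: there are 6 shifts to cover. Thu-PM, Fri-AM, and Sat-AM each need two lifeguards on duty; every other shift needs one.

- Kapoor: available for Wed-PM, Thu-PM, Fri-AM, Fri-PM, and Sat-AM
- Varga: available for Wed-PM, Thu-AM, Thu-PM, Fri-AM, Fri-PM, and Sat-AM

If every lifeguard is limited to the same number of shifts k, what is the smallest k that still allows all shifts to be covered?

With 2 lifeguards and 9 worker-slots to fill, someone must work at least ⌈9/2⌉ = 5 shifts, so k ≥ 5.
k = 5 works: Wed-PM→Kapoor, Thu-AM→Varga, Thu-PM→Kapoor+Varga, Fri-AM→Kapoor+Varga, Fri-PM→Kapoor, Sat-AM→Kapoor+Varga.
Loads: Kapoor 5, Varga 4 — all ≤ 5.

5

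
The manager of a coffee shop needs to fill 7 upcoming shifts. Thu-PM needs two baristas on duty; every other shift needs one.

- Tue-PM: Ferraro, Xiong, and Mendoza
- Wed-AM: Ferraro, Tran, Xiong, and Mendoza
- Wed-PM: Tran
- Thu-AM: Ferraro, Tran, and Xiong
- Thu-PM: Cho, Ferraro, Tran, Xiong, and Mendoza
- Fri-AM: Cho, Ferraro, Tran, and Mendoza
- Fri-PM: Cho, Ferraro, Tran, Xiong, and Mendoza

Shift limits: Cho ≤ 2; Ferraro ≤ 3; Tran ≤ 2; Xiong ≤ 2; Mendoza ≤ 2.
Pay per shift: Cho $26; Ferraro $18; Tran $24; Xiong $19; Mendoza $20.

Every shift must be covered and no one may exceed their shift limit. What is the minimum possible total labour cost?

$156

Wed-PM can only be covered by Tran, so that assignment is forced.
Picking the cheapest available barista for each shift independently would cost $151, but that ignores the shift limits.
An optimal schedule: Tue-PM→Ferraro, Wed-AM→Ferraro, Wed-PM→Tran, Thu-AM→Ferraro, Thu-PM→Xiong+Mendoza, Fri-AM→Mendoza, Fri-PM→Xiong.
Total: 18 + 18 + 24 + 18 + 19 + 20 + 20 + 19 = $156.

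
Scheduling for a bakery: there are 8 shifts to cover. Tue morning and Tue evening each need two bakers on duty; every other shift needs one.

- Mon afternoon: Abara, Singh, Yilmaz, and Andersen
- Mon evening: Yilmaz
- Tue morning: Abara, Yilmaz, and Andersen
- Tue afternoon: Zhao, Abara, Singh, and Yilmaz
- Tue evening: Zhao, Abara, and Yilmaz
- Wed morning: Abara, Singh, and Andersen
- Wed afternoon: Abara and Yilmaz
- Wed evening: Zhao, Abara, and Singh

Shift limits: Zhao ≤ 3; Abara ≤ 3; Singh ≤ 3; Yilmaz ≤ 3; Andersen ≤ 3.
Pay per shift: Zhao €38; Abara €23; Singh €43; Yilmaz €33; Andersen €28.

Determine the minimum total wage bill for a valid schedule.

Mon evening can only be covered by Yilmaz, so that assignment is forced.
Picking the cheapest available baker for each shift independently would cost €255, but that ignores the shift limits.
An optimal schedule: Mon afternoon→Andersen, Mon evening→Yilmaz, Tue morning→Abara+Andersen, Tue afternoon→Yilmaz, Tue evening→Abara+Yilmaz, Wed morning→Andersen, Wed afternoon→Abara, Wed evening→Zhao.
Total: 28 + 33 + 23 + 28 + 33 + 23 + 33 + 28 + 23 + 38 = €290.

€290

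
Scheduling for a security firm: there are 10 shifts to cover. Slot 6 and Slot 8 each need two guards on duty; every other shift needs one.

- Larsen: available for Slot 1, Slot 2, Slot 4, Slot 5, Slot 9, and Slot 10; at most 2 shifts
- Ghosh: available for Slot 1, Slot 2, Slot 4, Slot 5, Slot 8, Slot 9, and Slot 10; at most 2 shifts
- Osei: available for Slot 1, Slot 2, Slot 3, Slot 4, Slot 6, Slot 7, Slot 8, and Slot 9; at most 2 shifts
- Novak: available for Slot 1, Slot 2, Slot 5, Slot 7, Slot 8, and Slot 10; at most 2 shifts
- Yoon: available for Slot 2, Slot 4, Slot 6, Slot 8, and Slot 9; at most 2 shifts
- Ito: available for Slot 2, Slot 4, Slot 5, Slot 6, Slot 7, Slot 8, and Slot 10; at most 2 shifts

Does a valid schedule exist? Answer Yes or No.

Slot 3 can only be covered by Osei, so that assignment is forced.
One valid schedule: Slot 1→Larsen, Slot 2→Ito, Slot 3→Osei, Slot 4→Yoon, Slot 5→Larsen, Slot 6→Osei+Yoon, Slot 7→Novak, Slot 8→Novak+Ito, Slot 9→Ghosh, Slot 10→Ghosh.
Loads: Larsen 2/2, Ghosh 2/2, Osei 2/2, Novak 2/2, Yoon 2/2, Ito 2/2 — all within limits.

Yes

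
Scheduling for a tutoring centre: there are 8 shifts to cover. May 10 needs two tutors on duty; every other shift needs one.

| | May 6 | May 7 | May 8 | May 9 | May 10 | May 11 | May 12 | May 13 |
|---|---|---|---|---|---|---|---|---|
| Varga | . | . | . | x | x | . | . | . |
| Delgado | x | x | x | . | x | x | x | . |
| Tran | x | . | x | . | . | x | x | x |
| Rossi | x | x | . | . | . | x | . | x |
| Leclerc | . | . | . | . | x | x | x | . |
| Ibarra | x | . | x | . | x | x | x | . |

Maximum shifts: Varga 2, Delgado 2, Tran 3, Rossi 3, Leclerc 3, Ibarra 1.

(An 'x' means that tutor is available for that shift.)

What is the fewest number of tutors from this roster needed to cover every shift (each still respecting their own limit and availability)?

4

9 slots to fill and no one can take more than 3, so at least ⌈9/3⌉ = 3 tutors are needed.
No set of 3 tutors can cover every shift (each such set leaves at least one shift with no one available or exceeds a cap).
Varga, Delgado, Tran, and Rossi alone can cover everything: May 6→Rossi, May 7→Delgado, May 8→Tran, May 9→Varga, May 10→Varga+Delgado, May 11→Rossi, May 12→Tran, May 13→Tran.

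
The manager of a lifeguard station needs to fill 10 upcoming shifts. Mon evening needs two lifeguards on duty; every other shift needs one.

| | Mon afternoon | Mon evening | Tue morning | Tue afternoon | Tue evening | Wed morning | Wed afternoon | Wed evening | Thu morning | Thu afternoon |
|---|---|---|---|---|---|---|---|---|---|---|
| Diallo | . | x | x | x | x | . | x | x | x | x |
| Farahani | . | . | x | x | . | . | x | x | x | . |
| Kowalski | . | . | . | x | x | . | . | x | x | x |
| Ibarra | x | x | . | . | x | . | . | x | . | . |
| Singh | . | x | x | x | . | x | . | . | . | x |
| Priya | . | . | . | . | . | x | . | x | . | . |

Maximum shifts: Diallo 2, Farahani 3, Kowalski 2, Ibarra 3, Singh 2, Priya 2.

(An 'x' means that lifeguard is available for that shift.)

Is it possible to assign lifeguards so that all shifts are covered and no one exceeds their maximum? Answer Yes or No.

Yes

Mon afternoon can only be covered by Ibarra, so that assignment is forced.
One valid schedule: Mon afternoon→Ibarra, Mon evening→Diallo+Ibarra, Tue morning→Farahani, Tue afternoon→Farahani, Tue evening→Kowalski, Wed morning→Singh, Wed afternoon→Diallo, Wed evening→Ibarra, Thu morning→Farahani, Thu afternoon→Kowalski.
Loads: Diallo 2/2, Farahani 3/3, Kowalski 2/2, Ibarra 3/3, Singh 1/2, Priya 0/2 — all within limits.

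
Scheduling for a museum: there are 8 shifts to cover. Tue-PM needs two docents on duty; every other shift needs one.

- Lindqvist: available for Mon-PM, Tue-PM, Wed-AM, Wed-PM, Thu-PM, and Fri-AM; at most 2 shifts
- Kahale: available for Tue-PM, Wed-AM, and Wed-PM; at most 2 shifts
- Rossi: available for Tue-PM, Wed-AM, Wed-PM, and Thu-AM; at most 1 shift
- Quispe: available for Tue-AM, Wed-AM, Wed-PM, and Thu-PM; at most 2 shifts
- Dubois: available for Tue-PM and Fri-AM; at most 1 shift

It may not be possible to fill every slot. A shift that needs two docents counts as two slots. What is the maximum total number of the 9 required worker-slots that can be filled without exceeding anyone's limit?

8

Total capacity across all docents is 2+2+1+2+1 = 8, and 9 slots are needed, so at most 8 can be filled.
An assignment achieving 8: Mon-PM→Lindqvist, Tue-AM→Quispe, Tue-PM→Kahale, Wed-AM→Kahale, Wed-PM→Quispe, Thu-AM→Rossi, Thu-PM→Lindqvist, Fri-AM→Dubois.
Loads: Lindqvist 2/2, Kahale 2/2, Rossi 1/1, Quispe 2/2, Dubois 1/1.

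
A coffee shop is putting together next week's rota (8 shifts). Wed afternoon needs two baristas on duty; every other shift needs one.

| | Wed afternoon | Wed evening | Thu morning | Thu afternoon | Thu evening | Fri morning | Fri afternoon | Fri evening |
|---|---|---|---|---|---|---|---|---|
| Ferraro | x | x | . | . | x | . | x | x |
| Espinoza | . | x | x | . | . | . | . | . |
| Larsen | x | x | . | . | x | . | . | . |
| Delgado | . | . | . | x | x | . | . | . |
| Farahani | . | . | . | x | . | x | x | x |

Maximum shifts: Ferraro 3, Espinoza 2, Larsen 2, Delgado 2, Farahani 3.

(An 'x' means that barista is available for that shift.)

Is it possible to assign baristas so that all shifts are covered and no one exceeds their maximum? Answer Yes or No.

Wed afternoon can only be covered by Ferraro and Larsen, so that assignment is forced.
Thu morning can only be covered by Espinoza, so that assignment is forced.
Fri morning can only be covered by Farahani, so that assignment is forced.
One valid schedule: Wed afternoon→Ferraro+Larsen, Wed evening→Espinoza, Thu morning→Espinoza, Thu afternoon→Delgado, Thu evening→Larsen, Fri morning→Farahani, Fri afternoon→Ferraro, Fri evening→Ferraro.
Loads: Ferraro 3/3, Espinoza 2/2, Larsen 2/2, Delgado 1/2, Farahani 1/3 — all within limits.

Yes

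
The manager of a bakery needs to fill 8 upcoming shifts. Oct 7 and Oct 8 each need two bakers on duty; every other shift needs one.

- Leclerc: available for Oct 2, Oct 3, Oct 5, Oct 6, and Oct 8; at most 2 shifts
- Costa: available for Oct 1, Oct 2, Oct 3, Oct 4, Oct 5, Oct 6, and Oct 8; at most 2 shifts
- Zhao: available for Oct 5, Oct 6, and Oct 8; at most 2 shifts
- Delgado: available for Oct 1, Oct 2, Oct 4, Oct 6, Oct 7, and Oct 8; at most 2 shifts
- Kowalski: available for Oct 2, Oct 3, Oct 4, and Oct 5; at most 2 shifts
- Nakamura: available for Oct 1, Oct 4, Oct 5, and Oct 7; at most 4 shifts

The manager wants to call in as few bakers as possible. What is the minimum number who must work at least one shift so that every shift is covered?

4

10 slots to fill and no one can take more than 4, so at least ⌈10/4⌉ = 3 bakers are needed.
Any 3 bakers together have capacity at most 4+2+2 = 8 < 10 slots, so 3 can never suffice.
Leclerc, Costa, Delgado, and Nakamura alone can cover everything: Oct 1→Nakamura, Oct 2→Leclerc, Oct 3→Leclerc, Oct 4→Nakamura, Oct 5→Nakamura, Oct 6→Costa, Oct 7→Delgado+Nakamura, Oct 8→Costa+Delgado.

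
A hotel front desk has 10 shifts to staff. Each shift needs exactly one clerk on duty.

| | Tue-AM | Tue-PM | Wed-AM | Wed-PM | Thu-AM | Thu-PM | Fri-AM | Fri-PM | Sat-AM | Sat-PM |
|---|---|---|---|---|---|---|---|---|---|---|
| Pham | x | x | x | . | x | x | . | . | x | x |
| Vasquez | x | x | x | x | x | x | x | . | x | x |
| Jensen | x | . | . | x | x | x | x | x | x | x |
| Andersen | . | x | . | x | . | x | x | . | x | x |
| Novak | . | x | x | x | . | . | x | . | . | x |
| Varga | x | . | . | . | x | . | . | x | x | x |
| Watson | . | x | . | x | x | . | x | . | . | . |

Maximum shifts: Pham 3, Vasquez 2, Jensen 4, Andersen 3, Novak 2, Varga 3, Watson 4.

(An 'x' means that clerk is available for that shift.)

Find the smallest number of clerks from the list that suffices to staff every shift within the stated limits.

10 slots to fill and no one can take more than 4, so at least ⌈10/4⌉ = 3 clerks are needed.
Pham, Jensen, and Andersen alone can cover everything: Tue-AM→Pham, Tue-PM→Pham, Wed-AM→Pham, Wed-PM→Jensen, Thu-AM→Jensen, Thu-PM→Andersen, Fri-AM→Jensen, Fri-PM→Jensen, Sat-AM→Andersen, Sat-PM→Andersen.

3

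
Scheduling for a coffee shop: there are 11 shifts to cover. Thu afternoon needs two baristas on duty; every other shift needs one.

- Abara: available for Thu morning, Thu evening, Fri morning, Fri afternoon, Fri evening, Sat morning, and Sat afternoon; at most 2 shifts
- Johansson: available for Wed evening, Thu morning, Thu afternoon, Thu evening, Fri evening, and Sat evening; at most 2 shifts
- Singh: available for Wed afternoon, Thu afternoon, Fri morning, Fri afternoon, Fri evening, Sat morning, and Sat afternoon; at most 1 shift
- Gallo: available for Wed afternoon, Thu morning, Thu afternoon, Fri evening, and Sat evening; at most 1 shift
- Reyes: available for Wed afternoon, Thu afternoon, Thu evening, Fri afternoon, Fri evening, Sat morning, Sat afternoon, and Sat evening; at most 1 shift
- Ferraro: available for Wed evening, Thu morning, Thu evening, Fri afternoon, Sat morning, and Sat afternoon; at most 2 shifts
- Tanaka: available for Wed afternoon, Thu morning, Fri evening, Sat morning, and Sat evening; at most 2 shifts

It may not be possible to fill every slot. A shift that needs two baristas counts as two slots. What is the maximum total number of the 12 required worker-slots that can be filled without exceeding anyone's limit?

Total capacity across all baristas is 2+2+1+1+1+2+2 = 11, and 12 slots are needed, so at most 11 can be filled.
An assignment achieving 11: Wed afternoon→Singh, Wed evening→Johansson, Thu morning→Ferraro, Thu afternoon→Johansson+Gallo, Thu evening→Abara, Fri morning→Abara, Fri afternoon→Reyes, Sat morning→Tanaka, Sat afternoon→Ferraro, Sat evening→Tanaka.
Loads: Abara 2/2, Johansson 2/2, Singh 1/1, Gallo 1/1, Reyes 1/1, Ferraro 2/2, Tanaka 2/2.

11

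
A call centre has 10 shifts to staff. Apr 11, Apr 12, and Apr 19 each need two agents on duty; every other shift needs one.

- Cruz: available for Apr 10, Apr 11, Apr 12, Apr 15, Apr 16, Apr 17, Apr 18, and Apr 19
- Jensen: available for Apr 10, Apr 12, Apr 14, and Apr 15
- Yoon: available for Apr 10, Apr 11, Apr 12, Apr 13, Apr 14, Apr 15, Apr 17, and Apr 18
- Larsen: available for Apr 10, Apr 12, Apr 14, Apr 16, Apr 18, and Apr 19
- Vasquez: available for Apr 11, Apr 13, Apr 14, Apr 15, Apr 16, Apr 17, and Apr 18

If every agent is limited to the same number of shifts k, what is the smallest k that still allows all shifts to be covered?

3

With 5 agents and 13 worker-slots to fill, someone must work at least ⌈13/5⌉ = 3 shifts, so k ≥ 3.
k = 3 works: Apr 10→Jensen, Apr 11→Cruz+Yoon, Apr 12→Jensen+Larsen, Apr 13→Yoon, Apr 14→Jensen, Apr 15→Vasquez, Apr 16→Cruz, Apr 17→Yoon, Apr 18→Larsen, Apr 19→Cruz+Larsen.
Loads: Cruz 3, Jensen 3, Yoon 3, Larsen 3, Vasquez 1 — all ≤ 3.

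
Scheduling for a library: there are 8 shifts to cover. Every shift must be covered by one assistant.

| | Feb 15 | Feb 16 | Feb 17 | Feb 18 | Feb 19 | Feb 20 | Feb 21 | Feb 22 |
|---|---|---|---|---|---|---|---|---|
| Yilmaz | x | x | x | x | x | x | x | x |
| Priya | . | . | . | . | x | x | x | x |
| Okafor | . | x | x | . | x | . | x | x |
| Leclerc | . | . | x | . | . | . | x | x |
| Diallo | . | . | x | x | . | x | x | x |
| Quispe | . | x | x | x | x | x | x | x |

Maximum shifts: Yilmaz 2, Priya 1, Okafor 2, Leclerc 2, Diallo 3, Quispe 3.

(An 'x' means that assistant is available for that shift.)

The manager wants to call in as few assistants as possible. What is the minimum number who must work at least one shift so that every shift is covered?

3

8 slots to fill and no one can take more than 3, so at least ⌈8/3⌉ = 3 assistants are needed.
Yilmaz, Diallo, and Quispe alone can cover everything: Feb 15→Yilmaz, Feb 16→Yilmaz, Feb 17→Diallo, Feb 18→Diallo, Feb 19→Quispe, Feb 20→Diallo, Feb 21→Quispe, Feb 22→Quispe.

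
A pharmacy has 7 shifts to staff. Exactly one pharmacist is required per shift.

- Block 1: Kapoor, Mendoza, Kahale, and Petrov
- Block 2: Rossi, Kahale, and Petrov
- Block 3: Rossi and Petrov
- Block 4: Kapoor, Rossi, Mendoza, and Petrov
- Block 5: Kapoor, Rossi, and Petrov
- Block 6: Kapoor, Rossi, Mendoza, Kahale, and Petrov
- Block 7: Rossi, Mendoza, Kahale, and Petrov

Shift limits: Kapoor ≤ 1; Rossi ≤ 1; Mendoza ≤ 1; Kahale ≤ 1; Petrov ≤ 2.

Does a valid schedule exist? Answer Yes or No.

No

Total capacity is 1+1+1+1+2 = 6 but 7 worker-slots are needed — infeasible.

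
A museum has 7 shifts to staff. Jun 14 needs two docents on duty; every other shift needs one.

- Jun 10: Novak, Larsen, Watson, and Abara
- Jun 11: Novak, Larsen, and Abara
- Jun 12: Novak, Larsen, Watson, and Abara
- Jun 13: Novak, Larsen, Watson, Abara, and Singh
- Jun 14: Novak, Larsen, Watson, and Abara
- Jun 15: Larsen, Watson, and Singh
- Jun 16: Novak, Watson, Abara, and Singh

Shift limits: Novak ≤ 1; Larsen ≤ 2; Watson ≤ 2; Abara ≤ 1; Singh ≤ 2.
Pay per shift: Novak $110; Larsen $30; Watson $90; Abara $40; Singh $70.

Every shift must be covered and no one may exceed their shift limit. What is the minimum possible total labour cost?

Picking the cheapest available docent for each shift independently would cost $260, but that ignores the shift limits.
An optimal schedule: Jun 10→Larsen, Jun 11→Novak, Jun 12→Watson, Jun 13→Singh, Jun 14→Watson+Abara, Jun 15→Larsen, Jun 16→Singh.
Total: 30 + 110 + 90 + 70 + 90 + 40 + 30 + 70 = $530.

$530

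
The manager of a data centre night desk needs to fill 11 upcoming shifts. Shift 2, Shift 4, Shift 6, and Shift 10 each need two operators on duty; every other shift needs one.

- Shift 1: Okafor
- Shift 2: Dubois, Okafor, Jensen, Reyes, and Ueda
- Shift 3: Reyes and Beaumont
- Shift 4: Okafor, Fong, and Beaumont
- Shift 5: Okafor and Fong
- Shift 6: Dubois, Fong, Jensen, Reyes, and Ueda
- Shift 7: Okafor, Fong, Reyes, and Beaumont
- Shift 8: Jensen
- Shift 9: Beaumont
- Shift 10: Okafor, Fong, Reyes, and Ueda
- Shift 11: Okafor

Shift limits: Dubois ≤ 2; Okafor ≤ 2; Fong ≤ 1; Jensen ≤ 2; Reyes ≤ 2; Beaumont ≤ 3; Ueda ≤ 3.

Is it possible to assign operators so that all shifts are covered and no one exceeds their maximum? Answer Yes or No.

Total capacity is 15 and 15 slots are needed, so capacity alone doesn't rule it out.
Shifts {Shift 1, Shift 4, Shift 5, Shift 11} need 5 worker-slots in total, but the operators available for any of those shifts (Okafor, Fong, and Beaumont) can supply at most 4 among them. So no valid schedule exists.

No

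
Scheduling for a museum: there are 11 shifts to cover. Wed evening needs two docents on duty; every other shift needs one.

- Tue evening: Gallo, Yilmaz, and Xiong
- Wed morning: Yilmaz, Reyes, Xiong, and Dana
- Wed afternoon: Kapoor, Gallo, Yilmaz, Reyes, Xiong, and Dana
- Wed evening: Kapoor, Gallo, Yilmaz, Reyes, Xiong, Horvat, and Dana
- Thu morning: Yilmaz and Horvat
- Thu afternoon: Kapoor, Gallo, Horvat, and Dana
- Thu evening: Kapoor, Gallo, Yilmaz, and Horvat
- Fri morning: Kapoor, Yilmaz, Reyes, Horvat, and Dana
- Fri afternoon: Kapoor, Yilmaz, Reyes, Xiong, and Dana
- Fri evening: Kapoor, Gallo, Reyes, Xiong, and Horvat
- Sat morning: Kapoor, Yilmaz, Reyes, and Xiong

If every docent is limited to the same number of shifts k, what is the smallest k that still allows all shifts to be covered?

2

With 7 docents and 12 worker-slots to fill, someone must work at least ⌈12/7⌉ = 2 shifts, so k ≥ 2.
k = 2 works: Tue evening→Gallo, Wed morning→Yilmaz, Wed afternoon→Xiong, Wed evening→Horvat+Dana, Thu morning→Yilmaz, Thu afternoon→Kapoor, Thu evening→Kapoor, Fri morning→Reyes, Fri afternoon→Xiong, Fri evening→Gallo, Sat morning→Reyes.
Loads: Kapoor 2, Gallo 2, Yilmaz 2, Reyes 2, Xiong 2, Horvat 1, Dana 1 — all ≤ 2.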